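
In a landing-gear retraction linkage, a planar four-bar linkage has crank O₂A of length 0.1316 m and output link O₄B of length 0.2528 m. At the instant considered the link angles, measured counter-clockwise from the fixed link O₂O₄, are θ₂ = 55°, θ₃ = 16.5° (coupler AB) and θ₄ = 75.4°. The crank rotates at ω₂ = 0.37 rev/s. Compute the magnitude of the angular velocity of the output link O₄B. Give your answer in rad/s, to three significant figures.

0.880

ω₂ = 2.325 rad/s (from 0.37 rev/s).
Differentiating the loop-closure r₂e^{iθ₂}+r₃e^{iθ₃}=r₁+r₄e^{iθ₄} gives r₂ω₂e^{iθ₂}+r₃ω₃e^{iθ₃}=r₄ω₄e^{iθ₄}.
Eliminating the other unknown: ω₄ = r₂ω₂ sin(θ₂−θ₃) / [r₄ sin(θ₄−θ₃)].
Numerator sine = +0.62251; denominator sine = +0.85627.
Result = 0.1316·2.325·(+0.62251) / (0.2528·(+0.85627)) = +0.87983 rad/s; magnitude 0.87983 rad/s.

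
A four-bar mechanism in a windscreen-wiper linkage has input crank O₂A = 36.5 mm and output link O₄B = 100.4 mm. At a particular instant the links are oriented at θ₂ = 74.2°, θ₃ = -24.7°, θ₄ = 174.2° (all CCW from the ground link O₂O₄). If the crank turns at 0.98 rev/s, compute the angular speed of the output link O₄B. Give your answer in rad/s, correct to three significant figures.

ω₂ = 6.158 rad/s (from 0.98 rev/s).
Differentiating the loop-closure r₂e^{iθ₂}+r₃e^{iθ₃}=r₁+r₄e^{iθ₄} gives r₂ω₂e^{iθ₂}+r₃ω₃e^{iθ₃}=r₄ω₄e^{iθ₄}.
Eliminating the other unknown: ω₄ = r₂ω₂ sin(θ₂−θ₃) / [r₄ sin(θ₄−θ₃)].
Numerator sine = +0.98796; denominator sine = -0.32392.
Result = 0.0365·6.158·(+0.98796) / (0.1004·(-0.32392)) = -6.8276 rad/s; magnitude 6.8276 rad/s.

6.83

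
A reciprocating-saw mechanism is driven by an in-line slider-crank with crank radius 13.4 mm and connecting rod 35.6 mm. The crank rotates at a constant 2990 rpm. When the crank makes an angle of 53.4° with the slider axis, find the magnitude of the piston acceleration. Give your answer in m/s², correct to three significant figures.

ω = 2π·2990/60 = 313.1 rad/s
x(θ) = r cosθ + √(L² − r² sin²θ); with ω constant, a = ω²·d²x/dθ².
d²x/dθ² = −r cosθ − r²(cos2θ)/√u − r⁴ sin²2θ/(4u^{3/2}),  u = L² − r² sin²θ = 0.00115163 m².
Substituting r = 0.0134 m, L = 0.0356 m, θ = 53.4°: d²x/dθ² = -0.0066491 m.
a = ω²·d²x/dθ² = (313.1)²·(-0.0066491) = -651.87 m/s²;  |a| = 651.87 m/s².

652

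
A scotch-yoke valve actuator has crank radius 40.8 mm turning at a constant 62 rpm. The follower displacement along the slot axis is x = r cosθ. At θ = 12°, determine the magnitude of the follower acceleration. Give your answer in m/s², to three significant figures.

ω = 6.493 rad/s (from 62 rpm).
x = r cosθ ⇒ ẍ = −rω² cosθ (ω constant).
|a| = rω²|cosθ| = 0.0408·(6.493)²·|cos 12°| = 1.6823 m/s².

1.68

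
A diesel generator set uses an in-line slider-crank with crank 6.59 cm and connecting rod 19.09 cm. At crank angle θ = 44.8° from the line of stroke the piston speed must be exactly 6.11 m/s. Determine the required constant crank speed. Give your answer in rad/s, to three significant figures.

For an in-line slider-crank, |v_piston| = rω|sinθ|·[1 + r cosθ/√(L² − r² sin²θ)].
With r = 0.0659 m, L = 0.1909 m, θ = 44.8°: the bracketed kinematic factor |dx/dθ| = 0.058162 m.
ω = v/|dx/dθ| = 6.11/0.058162 = 105.05 rad/s.

105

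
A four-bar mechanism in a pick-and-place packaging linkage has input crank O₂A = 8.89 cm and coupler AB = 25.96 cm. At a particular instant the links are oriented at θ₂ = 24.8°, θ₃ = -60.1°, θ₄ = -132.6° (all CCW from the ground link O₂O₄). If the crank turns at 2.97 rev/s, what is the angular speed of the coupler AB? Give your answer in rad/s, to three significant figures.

2.58

ω₂ = 18.66 rad/s (from 2.97 rev/s).
Differentiating the loop-closure r₂e^{iθ₂}+r₃e^{iθ₃}=r₁+r₄e^{iθ₄} gives r₂ω₂e^{iθ₂}+r₃ω₃e^{iθ₃}=r₄ω₄e^{iθ₄}.
Eliminating the other unknown: ω₃ = r₂ω₂ sin(θ₄−θ₂) / [r₃ sin(θ₃−θ₄)].
Numerator sine = -0.38430; denominator sine = +0.95372.
Result = 0.0889·18.66·(-0.38430) / (0.2596·(+0.95372)) = -2.575 rad/s; magnitude 2.575 rad/s.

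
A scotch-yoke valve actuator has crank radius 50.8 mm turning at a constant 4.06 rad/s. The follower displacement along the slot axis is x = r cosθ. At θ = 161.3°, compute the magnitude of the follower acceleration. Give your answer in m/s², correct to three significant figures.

ω = 4.06 rad/s
x = r cosθ ⇒ ẍ = −rω² cosθ (ω constant).
|a| = rω²|cosθ| = 0.0508·(4.06)²·|cos 161.3°| = 0.79316 m/s².

0.793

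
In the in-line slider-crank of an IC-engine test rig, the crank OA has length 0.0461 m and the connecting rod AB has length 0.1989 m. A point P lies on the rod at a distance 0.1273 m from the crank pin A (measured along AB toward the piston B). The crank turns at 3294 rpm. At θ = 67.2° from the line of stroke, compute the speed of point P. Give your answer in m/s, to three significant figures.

15.7

ω = 344.9 rad/s.  Crank-pin speed |V_A| = rω = 15.902 m/s, perpendicular to OA.
Rod angle: sinφ = −(r/L) sinθ ⇒ φ = -12.337°; ω_rod = −rω cosθ/√(L²−r²sin²θ) = -31.714 rad/s.
V_P = V_A + ω_rod × AP, with AP = 0.1273 m along the rod.
Components: V_Px = −rω sinθ − a·ω_rod·sinφ = -15.522 m/s;  V_Py = rω cosθ + a·ω_rod·cosφ = +2.2183 m/s.
|V_P| = √(V_Px² + V_Py²) = 15.68 m/s.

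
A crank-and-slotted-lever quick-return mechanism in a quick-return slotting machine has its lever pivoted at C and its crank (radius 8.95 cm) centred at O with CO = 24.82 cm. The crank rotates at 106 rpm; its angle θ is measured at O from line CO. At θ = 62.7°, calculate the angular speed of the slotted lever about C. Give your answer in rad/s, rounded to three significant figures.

ω = 11.1 rad/s (from 106 rpm).
Crank pin A relative to C: A = (d + r cosθ, r sinθ); lever angle φ = atan2(r sinθ, d + r cosθ).
Differentiating tanφ: φ̇ = rω(d cosθ + r)/(d² + r² + 2dr cosθ).
d² + r² + 2dr cosθ = |CA|² = 0.0899903 m²;  d cosθ + r = +0.20334 m.
|ω_lever| = |0.0895·11.1·+0.20334| / 0.0899903 = 2.2448 rad/s.

2.24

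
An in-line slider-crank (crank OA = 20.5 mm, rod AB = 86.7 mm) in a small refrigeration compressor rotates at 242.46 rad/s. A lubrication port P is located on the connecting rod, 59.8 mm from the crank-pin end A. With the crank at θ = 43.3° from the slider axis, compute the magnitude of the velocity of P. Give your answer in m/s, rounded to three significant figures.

ω = 242.5 rad/s.  Crank-pin speed |V_A| = rω = 4.9704 m/s, perpendicular to OA.
Rod angle: sinφ = −(r/L) sinθ ⇒ φ = -9.332°; ω_rod = −rω cosθ/√(L²−r²sin²θ) = -42.282 rad/s.
V_P = V_A + ω_rod × AP, with AP = 0.0598 m along the rod.
Components: V_Px = −rω sinθ − a·ω_rod·sinφ = -3.8188 m/s;  V_Py = rω cosθ + a·ω_rod·cosφ = +1.1223 m/s.
|V_P| = √(V_Px² + V_Py²) = 3.9803 m/s.

3.98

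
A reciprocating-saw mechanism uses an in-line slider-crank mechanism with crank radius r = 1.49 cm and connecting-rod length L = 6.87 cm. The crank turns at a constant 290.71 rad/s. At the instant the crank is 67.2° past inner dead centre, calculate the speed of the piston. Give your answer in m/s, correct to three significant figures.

4.34

ω = 290.7 rad/s
For an in-line slider-crank, x = r cosθ + √(L² − r² sin²θ), so v = −rω sinθ·[1 + r cosθ/√(L² − r² sin²θ)].
With r = 0.0149 m, L = 0.0687 m, θ = 67.2°: √(L² − r² sin²θ) = 0.067313 m.
v = −0.0149·290.7·0.92186·[1 + 0.0149·0.38752/0.067313] = -4.3356 m/s.
|v| = 4.3356 m/s.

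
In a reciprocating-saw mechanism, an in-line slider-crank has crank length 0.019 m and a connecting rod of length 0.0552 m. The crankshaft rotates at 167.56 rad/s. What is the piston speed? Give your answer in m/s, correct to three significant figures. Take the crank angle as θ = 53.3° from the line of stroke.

3.10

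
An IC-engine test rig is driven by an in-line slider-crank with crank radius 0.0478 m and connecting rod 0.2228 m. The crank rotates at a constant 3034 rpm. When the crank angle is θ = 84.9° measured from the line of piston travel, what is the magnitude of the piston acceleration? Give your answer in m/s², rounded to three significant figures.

614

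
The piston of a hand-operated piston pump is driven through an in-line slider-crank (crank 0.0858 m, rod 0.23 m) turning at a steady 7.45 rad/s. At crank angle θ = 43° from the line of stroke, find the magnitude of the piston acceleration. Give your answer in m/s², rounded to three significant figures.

ω = 7.45 rad/s
x(θ) = r cosθ + √(L² − r² sin²θ); with ω constant, a = ω²·d²x/dθ².
d²x/dθ² = −r cosθ − r²(cos2θ)/√u − r⁴ sin²2θ/(4u^{3/2}),  u = L² − r² sin²θ = 0.0494759 m².
Substituting r = 0.0858 m, L = 0.23 m, θ = 43°: d²x/dθ² = -0.066284 m.
a = ω²·d²x/dθ² = (7.45)²·(-0.066284) = -3.6789 m/s²;  |a| = 3.6789 m/s².

3.68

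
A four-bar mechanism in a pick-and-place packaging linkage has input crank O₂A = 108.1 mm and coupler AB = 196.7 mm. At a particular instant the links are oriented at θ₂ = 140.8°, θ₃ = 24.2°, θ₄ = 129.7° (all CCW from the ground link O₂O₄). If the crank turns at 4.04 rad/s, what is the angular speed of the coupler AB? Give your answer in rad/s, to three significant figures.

ω₂ = 4.04 rad/s
Differentiating the loop-closure r₂e^{iθ₂}+r₃e^{iθ₃}=r₁+r₄e^{iθ₄} gives r₂ω₂e^{iθ₂}+r₃ω₃e^{iθ₃}=r₄ω₄e^{iθ₄}.
Eliminating the other unknown: ω₃ = r₂ω₂ sin(θ₄−θ₂) / [r₃ sin(θ₃−θ₄)].
Numerator sine = -0.19252; denominator sine = -0.96363.
Result = 0.1081·4.04·(-0.19252) / (0.1967·(-0.96363)) = +0.44358 rad/s; magnitude 0.44358 rad/s.

0.444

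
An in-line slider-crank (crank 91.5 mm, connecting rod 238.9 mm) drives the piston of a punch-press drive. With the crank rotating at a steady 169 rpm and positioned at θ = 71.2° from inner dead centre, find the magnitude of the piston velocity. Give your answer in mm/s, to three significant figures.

ω = 2π·169/60 = 17.7 rad/s
For an in-line slider-crank, x = r cosθ + √(L² − r² sin²θ), so v = −rω sinθ·[1 + r cosθ/√(L² − r² sin²θ)].
With r = 0.0915 m, L = 0.2389 m, θ = 71.2°: √(L² − r² sin²θ) = 0.22264 m.
v = −0.0915·17.7·0.94665·[1 + 0.0915·0.32227/0.22264] = -1.736 m/s.
|v| = 1.736 m/s = 1736 mm/s.

1740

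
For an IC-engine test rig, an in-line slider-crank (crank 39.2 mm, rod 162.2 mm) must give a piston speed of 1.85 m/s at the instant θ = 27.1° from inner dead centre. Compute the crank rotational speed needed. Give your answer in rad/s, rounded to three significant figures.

85.2

For an in-line slider-crank, |v_piston| = rω|sinθ|·[1 + r cosθ/√(L² − r² sin²θ)].
With r = 0.0392 m, L = 0.1622 m, θ = 27.1°: the bracketed kinematic factor |dx/dθ| = 0.021723 m.
ω = v/|dx/dθ| = 1.85/0.021723 = 85.164 rad/s.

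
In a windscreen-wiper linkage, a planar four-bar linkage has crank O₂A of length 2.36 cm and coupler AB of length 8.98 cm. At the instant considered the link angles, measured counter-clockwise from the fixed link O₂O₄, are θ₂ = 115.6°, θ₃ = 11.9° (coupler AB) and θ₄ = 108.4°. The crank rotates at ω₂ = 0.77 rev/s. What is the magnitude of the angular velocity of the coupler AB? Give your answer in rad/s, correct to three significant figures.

0.160

ω₂ = 4.838 rad/s (from 0.77 rev/s).
Differentiating the loop-closure r₂e^{iθ₂}+r₃e^{iθ₃}=r₁+r₄e^{iθ₄} gives r₂ω₂e^{iθ₂}+r₃ω₃e^{iθ₃}=r₄ω₄e^{iθ₄}.
Eliminating the other unknown: ω₃ = r₂ω₂ sin(θ₄−θ₂) / [r₃ sin(θ₃−θ₄)].
Numerator sine = -0.12533; denominator sine = -0.99357.
Result = 0.0236·4.838·(-0.12533) / (0.0898·(-0.99357)) = +0.16039 rad/s; magnitude 0.16039 rad/s.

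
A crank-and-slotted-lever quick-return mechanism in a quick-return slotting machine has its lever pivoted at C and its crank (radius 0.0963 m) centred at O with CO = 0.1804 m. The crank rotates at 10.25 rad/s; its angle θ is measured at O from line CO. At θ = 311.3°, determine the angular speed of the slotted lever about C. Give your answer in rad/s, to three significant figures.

3.28

ω = 10.25 rad/s
Crank pin A relative to C: A = (d + r cosθ, r sinθ); lever angle φ = atan2(r sinθ, d + r cosθ).
Differentiating tanφ: φ̇ = rω(d cosθ + r)/(d² + r² + 2dr cosθ).
d² + r² + 2dr cosθ = |CA|² = 0.0647496 m²;  d cosθ + r = +0.21536 m.
|ω_lever| = |0.0963·10.25·+0.21536| / 0.0647496 = 3.2831 rad/s.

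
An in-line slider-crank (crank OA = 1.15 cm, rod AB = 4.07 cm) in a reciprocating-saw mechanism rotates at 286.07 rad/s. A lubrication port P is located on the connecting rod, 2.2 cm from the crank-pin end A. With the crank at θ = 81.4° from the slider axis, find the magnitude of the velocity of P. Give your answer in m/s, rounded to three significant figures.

3.34

ω = 286.1 rad/s.  Crank-pin speed |V_A| = rω = 3.2898 m/s, perpendicular to OA.
Rod angle: sinφ = −(r/L) sinθ ⇒ φ = -16.223°; ω_rod = −rω cosθ/√(L²−r²sin²θ) = -12.588 rad/s.
V_P = V_A + ω_rod × AP, with AP = 0.022 m along the rod.
Components: V_Px = −rω sinθ − a·ω_rod·sinφ = -3.3302 m/s;  V_Py = rω cosθ + a·ω_rod·cosφ = +0.22603 m/s.
|V_P| = √(V_Px² + V_Py²) = 3.3378 m/s.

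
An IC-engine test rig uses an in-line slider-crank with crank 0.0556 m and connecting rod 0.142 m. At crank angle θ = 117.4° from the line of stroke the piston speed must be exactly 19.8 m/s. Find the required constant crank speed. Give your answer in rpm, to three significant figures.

4740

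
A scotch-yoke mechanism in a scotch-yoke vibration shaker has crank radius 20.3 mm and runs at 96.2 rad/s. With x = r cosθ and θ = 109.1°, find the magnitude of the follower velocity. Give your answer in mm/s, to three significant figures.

ω = 96.2 rad/s
x = r cosθ ⇒ ẋ = −rω sinθ.
|v| = rω|sinθ| = 0.0203·96.2·|sin 109.1°| = 1.8454 m/s = 1845.4 mm/s.

1850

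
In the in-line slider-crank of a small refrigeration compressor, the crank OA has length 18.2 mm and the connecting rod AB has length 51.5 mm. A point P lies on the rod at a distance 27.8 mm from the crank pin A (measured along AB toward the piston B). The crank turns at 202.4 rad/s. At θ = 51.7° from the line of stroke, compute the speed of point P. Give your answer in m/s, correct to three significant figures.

3.41

ω = 202.4 rad/s.  Crank-pin speed |V_A| = rω = 3.6837 m/s, perpendicular to OA.
Rod angle: sinφ = −(r/L) sinθ ⇒ φ = -16.101°; ω_rod = −rω cosθ/√(L²−r²sin²θ) = -46.141 rad/s.
V_P = V_A + ω_rod × AP, with AP = 0.0278 m along the rod.
Components: V_Px = −rω sinθ − a·ω_rod·sinφ = -3.2466 m/s;  V_Py = rω cosθ + a·ω_rod·cosφ = +1.0507 m/s.
|V_P| = √(V_Px² + V_Py²) = 3.4124 m/s.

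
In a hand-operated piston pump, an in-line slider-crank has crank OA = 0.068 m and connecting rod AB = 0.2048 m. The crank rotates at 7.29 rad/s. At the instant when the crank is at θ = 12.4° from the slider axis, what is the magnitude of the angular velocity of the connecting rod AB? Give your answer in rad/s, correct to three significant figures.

2.37

ω = 7.29 rad/s
The rod makes angle φ with the slider axis where L sinφ = r sinθ; differentiating, L cosφ·φ̇ = r ω cosθ.
L cosφ = √(L² − r² sin²θ) = 0.20428 m.
|ω_rod| = r ω |cosθ| / √(L² − r² sin²θ) = 0.068·7.29·0.97667/0.20428 = 2.3701 rad/s.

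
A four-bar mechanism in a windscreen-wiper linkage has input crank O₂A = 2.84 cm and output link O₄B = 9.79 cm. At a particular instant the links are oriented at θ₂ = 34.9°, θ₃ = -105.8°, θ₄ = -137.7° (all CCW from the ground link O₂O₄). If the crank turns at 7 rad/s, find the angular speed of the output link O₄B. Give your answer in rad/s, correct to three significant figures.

ω₂ = 7 rad/s
Differentiating the loop-closure r₂e^{iθ₂}+r₃e^{iθ₃}=r₁+r₄e^{iθ₄} gives r₂ω₂e^{iθ₂}+r₃ω₃e^{iθ₃}=r₄ω₄e^{iθ₄}.
Eliminating the other unknown: ω₄ = r₂ω₂ sin(θ₂−θ₃) / [r₄ sin(θ₄−θ₃)].
Numerator sine = +0.63338; denominator sine = -0.52844.
Result = 0.0284·7·(+0.63338) / (0.0979·(-0.52844)) = -2.4339 rad/s; magnitude 2.4339 rad/s.

2.43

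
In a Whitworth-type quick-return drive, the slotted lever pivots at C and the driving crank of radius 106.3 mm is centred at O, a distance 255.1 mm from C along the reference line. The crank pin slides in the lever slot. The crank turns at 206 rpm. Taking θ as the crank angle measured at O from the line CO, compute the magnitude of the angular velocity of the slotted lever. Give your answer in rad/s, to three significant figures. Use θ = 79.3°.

4.08

ω = 21.57 rad/s (from 206 rpm).
Crank pin A relative to C: A = (d + r cosθ, r sinθ); lever angle φ = atan2(r sinθ, d + r cosθ).
Differentiating tanφ: φ̇ = rω(d cosθ + r)/(d² + r² + 2dr cosθ).
d² + r² + 2dr cosθ = |CA|² = 0.0864452 m²;  d cosθ + r = +0.15366 m.
|ω_lever| = |0.1063·21.57·+0.15366| / 0.0864452 = 4.0762 rad/s.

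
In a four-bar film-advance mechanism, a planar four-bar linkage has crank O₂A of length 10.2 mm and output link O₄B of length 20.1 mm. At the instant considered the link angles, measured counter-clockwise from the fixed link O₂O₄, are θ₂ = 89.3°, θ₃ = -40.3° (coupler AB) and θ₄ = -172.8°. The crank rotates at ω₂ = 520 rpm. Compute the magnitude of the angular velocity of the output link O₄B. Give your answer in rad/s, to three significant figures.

28.9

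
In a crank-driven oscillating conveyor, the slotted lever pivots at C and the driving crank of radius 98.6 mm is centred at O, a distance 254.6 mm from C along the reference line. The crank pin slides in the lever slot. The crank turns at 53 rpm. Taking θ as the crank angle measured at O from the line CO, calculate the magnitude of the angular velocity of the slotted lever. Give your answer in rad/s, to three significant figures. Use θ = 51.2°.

ω = 5.55 rad/s (from 53 rpm).
Crank pin A relative to C: A = (d + r cosθ, r sinθ); lever angle φ = atan2(r sinθ, d + r cosθ).
Differentiating tanφ: φ̇ = rω(d cosθ + r)/(d² + r² + 2dr cosθ).
d² + r² + 2dr cosθ = |CA|² = 0.106003 m²;  d cosθ + r = +0.25813 m.
|ω_lever| = |0.0986·5.55·+0.25813| / 0.106003 = 1.3326 rad/s.

1.33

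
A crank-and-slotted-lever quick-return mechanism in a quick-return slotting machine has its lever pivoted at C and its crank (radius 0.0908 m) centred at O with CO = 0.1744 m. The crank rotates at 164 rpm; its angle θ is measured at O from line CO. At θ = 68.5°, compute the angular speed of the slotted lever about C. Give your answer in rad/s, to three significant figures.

4.80

ω = 17.17 rad/s (from 164 rpm).
Crank pin A relative to C: A = (d + r cosθ, r sinθ); lever angle φ = atan2(r sinθ, d + r cosθ).
Differentiating tanφ: φ̇ = rω(d cosθ + r)/(d² + r² + 2dr cosθ).
d² + r² + 2dr cosθ = |CA|² = 0.0502675 m²;  d cosθ + r = +0.15472 m.
|ω_lever| = |0.0908·17.17·+0.15472| / 0.0502675 = 4.7997 rad/s.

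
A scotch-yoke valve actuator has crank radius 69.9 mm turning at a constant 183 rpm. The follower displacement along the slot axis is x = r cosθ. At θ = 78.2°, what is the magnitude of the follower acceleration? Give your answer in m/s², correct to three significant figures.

ω = 19.16 rad/s (from 183 rpm).
x = r cosθ ⇒ ẍ = −rω² cosθ (ω constant).
|a| = rω²|cosθ| = 0.0699·(19.16)²·|cos 78.2°| = 5.2495 m/s².

5.25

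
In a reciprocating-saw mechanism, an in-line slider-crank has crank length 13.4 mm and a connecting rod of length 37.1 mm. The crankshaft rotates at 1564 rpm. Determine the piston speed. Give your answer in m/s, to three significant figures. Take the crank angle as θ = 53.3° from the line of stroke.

2.16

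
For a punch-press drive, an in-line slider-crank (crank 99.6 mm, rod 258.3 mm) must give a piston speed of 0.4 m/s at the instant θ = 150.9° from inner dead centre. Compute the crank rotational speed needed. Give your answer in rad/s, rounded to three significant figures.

For an in-line slider-crank, |v_piston| = rω|sinθ|·[1 + r cosθ/√(L² − r² sin²θ)].
With r = 0.0996 m, L = 0.2583 m, θ = 150.9°: the bracketed kinematic factor |dx/dθ| = 0.031824 m.
ω = v/|dx/dθ| = 0.4/0.031824 = 12.569 rad/s.

12.6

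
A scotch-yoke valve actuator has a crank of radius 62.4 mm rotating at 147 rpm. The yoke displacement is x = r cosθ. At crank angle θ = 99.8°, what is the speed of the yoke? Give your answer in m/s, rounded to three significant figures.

ω = 15.39 rad/s (from 147 rpm).
x = r cosθ ⇒ ẋ = −rω sinθ.
|v| = rω|sinθ| = 0.0624·15.39·|sin 99.8°| = 0.94656 m/s.

0.947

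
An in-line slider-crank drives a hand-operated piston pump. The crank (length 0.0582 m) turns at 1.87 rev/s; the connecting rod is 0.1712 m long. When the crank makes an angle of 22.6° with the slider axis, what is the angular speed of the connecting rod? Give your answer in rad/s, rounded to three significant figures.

3.72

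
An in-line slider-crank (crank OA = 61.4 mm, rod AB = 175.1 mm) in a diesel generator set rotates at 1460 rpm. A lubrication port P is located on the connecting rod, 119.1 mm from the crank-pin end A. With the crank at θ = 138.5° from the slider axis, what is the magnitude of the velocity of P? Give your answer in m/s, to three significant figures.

ω = 152.9 rad/s.  Crank-pin speed |V_A| = rω = 9.3875 m/s, perpendicular to OA.
Rod angle: sinφ = −(r/L) sinθ ⇒ φ = -13.436°; ω_rod = −rω cosθ/√(L²−r²sin²θ) = +41.283 rad/s.
V_P = V_A + ω_rod × AP, with AP = 0.1191 m along the rod.
Components: V_Px = −rω sinθ − a·ω_rod·sinφ = -5.0779 m/s;  V_Py = rω cosθ + a·ω_rod·cosφ = -2.2486 m/s.
|V_P| = √(V_Px² + V_Py²) = 5.5535 m/s.

5.55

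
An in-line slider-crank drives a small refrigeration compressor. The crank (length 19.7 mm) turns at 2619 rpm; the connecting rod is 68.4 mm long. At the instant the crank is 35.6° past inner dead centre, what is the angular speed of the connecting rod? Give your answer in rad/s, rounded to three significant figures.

65.1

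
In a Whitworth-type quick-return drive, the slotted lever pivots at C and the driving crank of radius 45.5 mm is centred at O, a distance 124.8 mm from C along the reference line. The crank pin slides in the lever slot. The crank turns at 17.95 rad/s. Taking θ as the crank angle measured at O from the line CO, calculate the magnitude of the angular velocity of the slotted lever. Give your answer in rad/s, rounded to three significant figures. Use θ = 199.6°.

8.47

ω = 17.95 rad/s
Crank pin A relative to C: A = (d + r cosθ, r sinθ); lever angle φ = atan2(r sinθ, d + r cosθ).
Differentiating tanφ: φ̇ = rω(d cosθ + r)/(d² + r² + 2dr cosθ).
d² + r² + 2dr cosθ = |CA|² = 0.00694653 m²;  d cosθ + r = -0.072069 m.
|ω_lever| = |0.0455·17.95·-0.072069| / 0.00694653 = 8.4733 rad/s.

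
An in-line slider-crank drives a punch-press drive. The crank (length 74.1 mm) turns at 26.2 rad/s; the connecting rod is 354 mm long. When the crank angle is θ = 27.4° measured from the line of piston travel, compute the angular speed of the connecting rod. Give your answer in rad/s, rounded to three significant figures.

ω = 26.2 rad/s
The rod makes angle φ with the slider axis where L sinφ = r sinθ; differentiating, L cosφ·φ̇ = r ω cosθ.
L cosφ = √(L² − r² sin²θ) = 0.35235 m.
|ω_rod| = r ω |cosθ| / √(L² − r² sin²θ) = 0.0741·26.2·0.88782/0.35235 = 4.8917 rad/s.

4.89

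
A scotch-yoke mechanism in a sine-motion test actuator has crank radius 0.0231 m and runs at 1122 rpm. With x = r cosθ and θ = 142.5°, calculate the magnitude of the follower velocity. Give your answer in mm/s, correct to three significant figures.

ω = 117.5 rad/s (from 1122 rpm).
x = r cosθ ⇒ ẋ = −rω sinθ.
|v| = rω|sinθ| = 0.0231·117.5·|sin 142.5°| = 1.6523 m/s = 1652.3 mm/s.

1650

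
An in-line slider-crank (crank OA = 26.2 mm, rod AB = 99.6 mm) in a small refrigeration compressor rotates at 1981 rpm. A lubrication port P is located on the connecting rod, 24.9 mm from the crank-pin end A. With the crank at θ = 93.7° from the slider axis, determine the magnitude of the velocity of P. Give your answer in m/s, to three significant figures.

ω = 207.4 rad/s.  Crank-pin speed |V_A| = rω = 5.4352 m/s, perpendicular to OA.
Rod angle: sinφ = −(r/L) sinθ ⇒ φ = -15.219°; ω_rod = −rω cosθ/√(L²−r²sin²θ) = +3.6495 rad/s.
V_P = V_A + ω_rod × AP, with AP = 0.0249 m along the rod.
Components: V_Px = −rω sinθ − a·ω_rod·sinφ = -5.4 m/s;  V_Py = rω cosθ + a·ω_rod·cosφ = -0.26306 m/s.
|V_P| = √(V_Px² + V_Py²) = 5.4064 m/s.

5.41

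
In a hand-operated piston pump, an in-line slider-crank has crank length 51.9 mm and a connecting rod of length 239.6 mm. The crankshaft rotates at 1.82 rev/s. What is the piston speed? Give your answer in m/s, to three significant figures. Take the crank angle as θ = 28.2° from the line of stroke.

ω = 2π·1.82 = 11.44 rad/s
For an in-line slider-crank, x = r cosθ + √(L² − r² sin²θ), so v = −rω sinθ·[1 + r cosθ/√(L² − r² sin²θ)].
With r = 0.0519 m, L = 0.2396 m, θ = 28.2°: √(L² − r² sin²θ) = 0.23834 m.
v = −0.0519·11.44·0.47255·[1 + 0.0519·0.88130/0.23834] = -0.33428 m/s.
|v| = 0.33428 m/s.

0.334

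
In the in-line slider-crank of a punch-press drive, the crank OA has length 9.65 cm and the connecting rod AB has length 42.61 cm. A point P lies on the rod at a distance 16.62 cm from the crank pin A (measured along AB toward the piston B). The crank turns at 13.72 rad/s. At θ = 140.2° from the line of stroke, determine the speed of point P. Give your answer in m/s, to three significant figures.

1.00

ω = 13.72 rad/s.  Crank-pin speed |V_A| = rω = 1.324 m/s, perpendicular to OA.
Rod angle: sinφ = −(r/L) sinθ ⇒ φ = -8.335°; ω_rod = −rω cosθ/√(L²−r²sin²θ) = +2.4127 rad/s.
V_P = V_A + ω_rod × AP, with AP = 0.1662 m along the rod.
Components: V_Px = −rω sinθ − a·ω_rod·sinφ = -0.78936 m/s;  V_Py = rω cosθ + a·ω_rod·cosφ = -0.62044 m/s.
|V_P| = √(V_Px² + V_Py²) = 1.004 m/s.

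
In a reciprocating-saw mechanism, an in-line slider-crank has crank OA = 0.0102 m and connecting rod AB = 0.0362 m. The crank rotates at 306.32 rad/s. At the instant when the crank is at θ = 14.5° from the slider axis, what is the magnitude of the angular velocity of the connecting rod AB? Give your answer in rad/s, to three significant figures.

83.8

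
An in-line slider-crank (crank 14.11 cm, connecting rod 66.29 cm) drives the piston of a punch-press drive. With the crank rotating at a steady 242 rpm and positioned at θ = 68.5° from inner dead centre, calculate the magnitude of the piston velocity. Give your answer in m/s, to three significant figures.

3.59

ω = 2π·242/60 = 25.34 rad/s
For an in-line slider-crank, x = r cosθ + √(L² − r² sin²θ), so v = −rω sinθ·[1 + r cosθ/√(L² − r² sin²θ)].
With r = 0.1411 m, L = 0.6629 m, θ = 68.5°: √(L² − r² sin²θ) = 0.64977 m.
v = −0.1411·25.34·0.93042·[1 + 0.1411·0.36650/0.64977] = -3.5918 m/s.
|v| = 3.5918 m/s.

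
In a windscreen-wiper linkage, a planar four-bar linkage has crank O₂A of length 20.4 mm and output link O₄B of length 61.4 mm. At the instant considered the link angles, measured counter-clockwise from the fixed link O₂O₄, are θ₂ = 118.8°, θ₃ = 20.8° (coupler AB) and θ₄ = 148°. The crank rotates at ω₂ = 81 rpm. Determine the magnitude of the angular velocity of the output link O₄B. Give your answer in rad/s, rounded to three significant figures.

ω₂ = 8.482 rad/s (from 81 rpm).
Differentiating the loop-closure r₂e^{iθ₂}+r₃e^{iθ₃}=r₁+r₄e^{iθ₄} gives r₂ω₂e^{iθ₂}+r₃ω₃e^{iθ₃}=r₄ω₄e^{iθ₄}.
Eliminating the other unknown: ω₄ = r₂ω₂ sin(θ₂−θ₃) / [r₄ sin(θ₄−θ₃)].
Numerator sine = +0.99027; denominator sine = +0.79653.
Result = 0.0204·8.482·(+0.99027) / (0.0614·(+0.79653)) = +3.5037 rad/s; magnitude 3.5037 rad/s.

3.50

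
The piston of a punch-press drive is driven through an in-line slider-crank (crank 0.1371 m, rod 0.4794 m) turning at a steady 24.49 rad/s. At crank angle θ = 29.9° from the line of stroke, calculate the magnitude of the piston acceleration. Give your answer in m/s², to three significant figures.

ω = 24.49 rad/s
x(θ) = r cosθ + √(L² − r² sin²θ); with ω constant, a = ω²·d²x/dθ².
d²x/dθ² = −r cosθ − r²(cos2θ)/√u − r⁴ sin²2θ/(4u^{3/2}),  u = L² − r² sin²θ = 0.225154 m².
Substituting r = 0.1371 m, L = 0.4794 m, θ = 29.9°: d²x/dθ² = -0.1394 m.
a = ω²·d²x/dθ² = (24.49)²·(-0.1394) = -83.604 m/s²;  |a| = 83.604 m/s².

83.6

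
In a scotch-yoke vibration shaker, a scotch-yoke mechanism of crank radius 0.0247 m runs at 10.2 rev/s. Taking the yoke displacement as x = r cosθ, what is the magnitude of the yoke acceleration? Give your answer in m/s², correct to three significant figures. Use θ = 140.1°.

ω = 64.09 rad/s (from 10.2 rev/s).
x = r cosθ ⇒ ẍ = −rω² cosθ (ω constant).
|a| = rω²|cosθ| = 0.0247·(64.09)²·|cos 140.1°| = 77.83 m/s².

77.8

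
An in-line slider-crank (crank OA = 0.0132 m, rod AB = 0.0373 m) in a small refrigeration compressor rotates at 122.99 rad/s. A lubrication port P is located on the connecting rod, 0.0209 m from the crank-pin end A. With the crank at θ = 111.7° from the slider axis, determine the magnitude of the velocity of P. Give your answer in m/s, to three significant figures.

1.42

ω = 123 rad/s.  Crank-pin speed |V_A| = rω = 1.6235 m/s, perpendicular to OA.
Rod angle: sinφ = −(r/L) sinθ ⇒ φ = -19.196°; ω_rod = −rω cosθ/√(L²−r²sin²θ) = +17.041 rad/s.
V_P = V_A + ω_rod × AP, with AP = 0.0209 m along the rod.
Components: V_Px = −rω sinθ − a·ω_rod·sinφ = -1.3913 m/s;  V_Py = rω cosθ + a·ω_rod·cosφ = -0.26393 m/s.
|V_P| = √(V_Px² + V_Py²) = 1.4161 m/s.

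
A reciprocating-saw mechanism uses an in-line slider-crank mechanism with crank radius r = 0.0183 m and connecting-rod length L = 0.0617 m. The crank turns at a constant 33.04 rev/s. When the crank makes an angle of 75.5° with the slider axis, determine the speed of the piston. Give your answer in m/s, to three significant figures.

3.96

ω = 2π·33 = 207.6 rad/s
For an in-line slider-crank, x = r cosθ + √(L² − r² sin²θ), so v = −rω sinθ·[1 + r cosθ/√(L² − r² sin²θ)].
With r = 0.0183 m, L = 0.0617 m, θ = 75.5°: √(L² − r² sin²θ) = 0.059102 m.
v = −0.0183·207.6·0.96815·[1 + 0.0183·0.25038/0.059102] = -3.9632 m/s.
|v| = 3.9632 m/s.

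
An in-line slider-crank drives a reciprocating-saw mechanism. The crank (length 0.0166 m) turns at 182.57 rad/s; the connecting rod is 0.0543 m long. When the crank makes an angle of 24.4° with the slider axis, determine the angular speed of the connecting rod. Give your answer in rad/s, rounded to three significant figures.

ω = 182.6 rad/s
The rod makes angle φ with the slider axis where L sinφ = r sinθ; differentiating, L cosφ·φ̇ = r ω cosθ.
L cosφ = √(L² − r² sin²θ) = 0.053865 m.
|ω_rod| = r ω |cosθ| / √(L² − r² sin²θ) = 0.0166·182.6·0.91068/0.053865 = 51.239 rad/s.

51.2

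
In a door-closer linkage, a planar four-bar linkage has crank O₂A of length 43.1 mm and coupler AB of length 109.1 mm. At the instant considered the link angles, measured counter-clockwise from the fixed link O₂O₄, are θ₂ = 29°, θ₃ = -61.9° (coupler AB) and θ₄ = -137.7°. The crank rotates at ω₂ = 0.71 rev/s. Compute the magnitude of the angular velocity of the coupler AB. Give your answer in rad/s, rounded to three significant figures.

0.418

ω₂ = 4.461 rad/s (from 0.71 rev/s).
Differentiating the loop-closure r₂e^{iθ₂}+r₃e^{iθ₃}=r₁+r₄e^{iθ₄} gives r₂ω₂e^{iθ₂}+r₃ω₃e^{iθ₃}=r₄ω₄e^{iθ₄}.
Eliminating the other unknown: ω₃ = r₂ω₂ sin(θ₄−θ₂) / [r₃ sin(θ₃−θ₄)].
Numerator sine = -0.23005; denominator sine = +0.96945.
Result = 0.0431·4.461·(-0.23005) / (0.1091·(+0.96945)) = -0.4182 rad/s; magnitude 0.4182 rad/s.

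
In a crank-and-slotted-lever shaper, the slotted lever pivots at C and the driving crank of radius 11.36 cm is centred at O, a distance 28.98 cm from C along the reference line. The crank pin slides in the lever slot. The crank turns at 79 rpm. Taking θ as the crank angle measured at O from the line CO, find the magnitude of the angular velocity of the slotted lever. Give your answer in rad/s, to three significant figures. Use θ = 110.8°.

ω = 8.273 rad/s (from 79 rpm).
Crank pin A relative to C: A = (d + r cosθ, r sinθ); lever angle φ = atan2(r sinθ, d + r cosθ).
Differentiating tanφ: φ̇ = rω(d cosθ + r)/(d² + r² + 2dr cosθ).
d² + r² + 2dr cosθ = |CA|² = 0.0735078 m²;  d cosθ + r = +0.01069 m.
|ω_lever| = |0.1136·8.273·+0.01069| / 0.0735078 = 0.13667 rad/s.

0.137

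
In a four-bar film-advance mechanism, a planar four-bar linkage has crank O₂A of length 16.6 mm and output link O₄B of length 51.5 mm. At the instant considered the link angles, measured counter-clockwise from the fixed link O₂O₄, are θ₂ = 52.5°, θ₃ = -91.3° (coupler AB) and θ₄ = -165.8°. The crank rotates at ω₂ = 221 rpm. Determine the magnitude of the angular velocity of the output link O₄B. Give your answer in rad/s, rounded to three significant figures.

ω₂ = 23.14 rad/s (from 221 rpm).
Differentiating the loop-closure r₂e^{iθ₂}+r₃e^{iθ₃}=r₁+r₄e^{iθ₄} gives r₂ω₂e^{iθ₂}+r₃ω₃e^{iθ₃}=r₄ω₄e^{iθ₄}.
Eliminating the other unknown: ω₄ = r₂ω₂ sin(θ₂−θ₃) / [r₄ sin(θ₄−θ₃)].
Numerator sine = +0.59061; denominator sine = -0.96363.
Result = 0.0166·23.14·(+0.59061) / (0.0515·(-0.96363)) = -4.572 rad/s; magnitude 4.572 rad/s.

4.57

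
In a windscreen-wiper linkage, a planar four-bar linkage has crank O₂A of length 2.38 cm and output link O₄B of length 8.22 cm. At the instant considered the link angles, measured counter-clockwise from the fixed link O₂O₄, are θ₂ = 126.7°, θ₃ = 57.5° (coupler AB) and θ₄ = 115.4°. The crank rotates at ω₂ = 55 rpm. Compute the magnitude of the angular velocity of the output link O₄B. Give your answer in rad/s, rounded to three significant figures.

1.84

ω₂ = 5.76 rad/s (from 55 rpm).
Differentiating the loop-closure r₂e^{iθ₂}+r₃e^{iθ₃}=r₁+r₄e^{iθ₄} gives r₂ω₂e^{iθ₂}+r₃ω₃e^{iθ₃}=r₄ω₄e^{iθ₄}.
Eliminating the other unknown: ω₄ = r₂ω₂ sin(θ₂−θ₃) / [r₄ sin(θ₄−θ₃)].
Numerator sine = +0.93483; denominator sine = +0.84712.
Result = 0.0238·5.76·(+0.93483) / (0.0822·(+0.84712)) = +1.8403 rad/s; magnitude 1.8403 rad/s.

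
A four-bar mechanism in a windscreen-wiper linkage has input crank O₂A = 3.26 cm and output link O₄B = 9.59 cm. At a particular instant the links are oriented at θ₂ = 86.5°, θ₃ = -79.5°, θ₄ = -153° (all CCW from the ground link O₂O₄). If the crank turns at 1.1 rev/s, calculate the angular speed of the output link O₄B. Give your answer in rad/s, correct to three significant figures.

ω₂ = 6.912 rad/s (from 1.1 rev/s).
Differentiating the loop-closure r₂e^{iθ₂}+r₃e^{iθ₃}=r₁+r₄e^{iθ₄} gives r₂ω₂e^{iθ₂}+r₃ω₃e^{iθ₃}=r₄ω₄e^{iθ₄}.
Eliminating the other unknown: ω₄ = r₂ω₂ sin(θ₂−θ₃) / [r₄ sin(θ₄−θ₃)].
Numerator sine = +0.24192; denominator sine = -0.95882.
Result = 0.0326·6.912·(+0.24192) / (0.0959·(-0.95882)) = -0.5928 rad/s; magnitude 0.5928 rad/s.

0.593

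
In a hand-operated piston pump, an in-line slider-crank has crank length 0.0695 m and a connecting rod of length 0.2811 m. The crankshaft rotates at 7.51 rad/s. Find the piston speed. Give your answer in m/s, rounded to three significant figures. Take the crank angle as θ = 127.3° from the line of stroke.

0.352

ω = 7.51 rad/s
For an in-line slider-crank, x = r cosθ + √(L² − r² sin²θ), so v = −rω sinθ·[1 + r cosθ/√(L² − r² sin²θ)].
With r = 0.0695 m, L = 0.2811 m, θ = 127.3°: √(L² − r² sin²θ) = 0.27561 m.
v = −0.0695·7.51·0.79547·[1 + 0.0695·-0.60599/0.27561] = -0.35175 m/s.
|v| = 0.35175 m/s.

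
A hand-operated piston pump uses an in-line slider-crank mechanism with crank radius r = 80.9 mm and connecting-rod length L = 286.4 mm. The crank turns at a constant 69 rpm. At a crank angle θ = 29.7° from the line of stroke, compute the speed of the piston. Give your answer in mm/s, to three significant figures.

361

ω = 2π·69/60 = 7.226 rad/s
For an in-line slider-crank, x = r cosθ + √(L² − r² sin²θ), so v = −rω sinθ·[1 + r cosθ/√(L² − r² sin²θ)].
With r = 0.0809 m, L = 0.2864 m, θ = 29.7°: √(L² − r² sin²θ) = 0.28358 m.
v = −0.0809·7.226·0.49546·[1 + 0.0809·0.86863/0.28358] = -0.36139 m/s.
|v| = 0.36139 m/s = 361.39 mm/s.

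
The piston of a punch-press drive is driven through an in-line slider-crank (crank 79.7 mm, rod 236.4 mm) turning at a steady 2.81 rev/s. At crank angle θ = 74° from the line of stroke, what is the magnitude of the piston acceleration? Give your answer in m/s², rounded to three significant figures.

ω = 2π·2.81 = 17.66 rad/s
x(θ) = r cosθ + √(L² − r² sin²θ); with ω constant, a = ω²·d²x/dθ².
d²x/dθ² = −r cosθ − r²(cos2θ)/√u − r⁴ sin²2θ/(4u^{3/2}),  u = L² − r² sin²θ = 0.0500155 m².
Substituting r = 0.0797 m, L = 0.2364 m, θ = 74°: d²x/dθ² = +0.0018656 m.
a = ω²·d²x/dθ² = (17.66)²·(+0.0018656) = +0.58155 m/s²;  |a| = 0.58155 m/s².

0.582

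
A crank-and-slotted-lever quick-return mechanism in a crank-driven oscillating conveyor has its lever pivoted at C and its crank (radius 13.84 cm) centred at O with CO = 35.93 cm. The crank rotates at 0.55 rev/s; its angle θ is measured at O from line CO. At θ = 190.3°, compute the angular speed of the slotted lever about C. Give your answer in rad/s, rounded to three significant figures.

ω = 3.456 rad/s (from 0.55 rev/s).
Crank pin A relative to C: A = (d + r cosθ, r sinθ); lever angle φ = atan2(r sinθ, d + r cosθ).
Differentiating tanφ: φ̇ = rω(d cosθ + r)/(d² + r² + 2dr cosθ).
d² + r² + 2dr cosθ = |CA|² = 0.0503995 m²;  d cosθ + r = -0.21511 m.
|ω_lever| = |0.1384·3.456·-0.21511| / 0.0503995 = 2.0413 rad/s.

2.04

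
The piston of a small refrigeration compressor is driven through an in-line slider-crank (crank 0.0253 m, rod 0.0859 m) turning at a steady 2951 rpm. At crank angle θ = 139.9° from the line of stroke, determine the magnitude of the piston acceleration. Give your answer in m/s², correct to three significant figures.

1710

ω = 2π·2951/60 = 309 rad/s
x(θ) = r cosθ + √(L² − r² sin²θ); with ω constant, a = ω²·d²x/dθ².
d²x/dθ² = −r cosθ − r²(cos2θ)/√u − r⁴ sin²2θ/(4u^{3/2}),  u = L² − r² sin²θ = 0.00711324 m².
Substituting r = 0.0253 m, L = 0.0859 m, θ = 139.9°: d²x/dθ² = +0.017895 m.
a = ω²·d²x/dθ² = (309)²·(+0.017895) = +1708.9 m/s²;  |a| = 1708.9 m/s².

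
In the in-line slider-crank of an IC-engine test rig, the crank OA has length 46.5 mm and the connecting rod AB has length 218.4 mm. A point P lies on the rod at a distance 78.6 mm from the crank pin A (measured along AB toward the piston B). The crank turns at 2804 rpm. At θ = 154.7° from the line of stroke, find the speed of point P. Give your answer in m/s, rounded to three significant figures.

9.59

ω = 293.6 rad/s.  Crank-pin speed |V_A| = rω = 13.654 m/s, perpendicular to OA.
Rod angle: sinφ = −(r/L) sinθ ⇒ φ = -5.221°; ω_rod = −rω cosθ/√(L²−r²sin²θ) = +56.757 rad/s.
V_P = V_A + ω_rod × AP, with AP = 0.0786 m along the rod.
Components: V_Px = −rω sinθ − a·ω_rod·sinφ = -5.4292 m/s;  V_Py = rω cosθ + a·ω_rod·cosφ = -7.9017 m/s.
|V_P| = √(V_Px² + V_Py²) = 9.5872 m/s.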